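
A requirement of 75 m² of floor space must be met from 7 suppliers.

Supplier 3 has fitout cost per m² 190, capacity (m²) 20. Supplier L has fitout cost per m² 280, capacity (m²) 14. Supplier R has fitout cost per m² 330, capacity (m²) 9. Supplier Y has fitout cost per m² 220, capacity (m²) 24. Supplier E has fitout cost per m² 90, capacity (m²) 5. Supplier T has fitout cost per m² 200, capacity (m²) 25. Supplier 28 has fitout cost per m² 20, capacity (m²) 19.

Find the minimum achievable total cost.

10950

Use suppliers in increasing cost order.
Take 19 from Supplier 28 at 20 → need 56 more.
Supplier E (90): use full 5 → 51 m² to go.
Supplier 3 (190): use full 20 → 31 m² to go.
Supplier T at 200: take all 25 m² → 6 still needed.
Supplier Y at 220: take 6 of its 24 → requirement met.
Supplier L, Supplier R: unused.
Cost = 19×20 + 5×90 + 20×190 + 25×200 + 6×220 = 10950.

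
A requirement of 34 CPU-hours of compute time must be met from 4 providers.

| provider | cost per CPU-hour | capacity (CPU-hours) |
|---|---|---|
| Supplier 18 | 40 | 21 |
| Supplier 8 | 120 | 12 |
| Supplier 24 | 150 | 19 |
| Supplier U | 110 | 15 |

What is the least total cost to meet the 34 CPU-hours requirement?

2270

Cheapest first:
Supplier 18 (40): use full 21 ; 13 CPU-hours to go.
Supplier U at 110: take 13 of its 15 ; requirement met.
Supplier 8, Supplier 24: unused.
Cost = 21×40 + 13×110 = 2270.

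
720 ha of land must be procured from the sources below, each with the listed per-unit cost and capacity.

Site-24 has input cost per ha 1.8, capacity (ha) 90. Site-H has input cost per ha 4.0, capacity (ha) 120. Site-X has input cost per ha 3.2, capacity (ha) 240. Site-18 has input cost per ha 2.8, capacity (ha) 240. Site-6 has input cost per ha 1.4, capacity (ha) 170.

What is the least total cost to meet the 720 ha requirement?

Cheapest first:
Site-6 at 1.4: take all 170 ha — 550 still needed.
Site-24 at 1.8: take all 90 ha — 460 still needed.
Site-18 at 2.8: take all 240 ha — 220 still needed.
Site-X at 3.2: take 220 of its 240 — requirement met.
Site-H: unused.
Cost = 170×1.4 + 90×1.8 + 240×2.8 + 220×3.2 = 1776.

1776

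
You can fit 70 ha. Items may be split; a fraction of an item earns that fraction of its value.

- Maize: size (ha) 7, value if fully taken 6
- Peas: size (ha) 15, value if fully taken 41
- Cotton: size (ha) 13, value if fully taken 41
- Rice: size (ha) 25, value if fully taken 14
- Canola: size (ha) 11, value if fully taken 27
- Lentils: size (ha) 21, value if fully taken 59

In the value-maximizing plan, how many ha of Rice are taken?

Sort by value density: Cotton 41/13≈3.15, Lentils 59/21≈2.81, Peas 41/15≈2.73, Canola 27/11≈2.45, Maize 6/7≈0.857, Rice 14/25≈0.56.
Take all of Cotton (13 ha, value 41) → 57 ha left.
Lentils: take in full, 21 ha for value 59 → 36 left.
Peas: take in full, 15 ha for value 41 → 21 left.
All 11 ha of Canola fit (value 27) → 10 remain.
All 7 ha of Maize fit (value 6) → 3 remain.
3 ha left: a 3/25 share of Rice gives 14×3/25 = 1.68.

3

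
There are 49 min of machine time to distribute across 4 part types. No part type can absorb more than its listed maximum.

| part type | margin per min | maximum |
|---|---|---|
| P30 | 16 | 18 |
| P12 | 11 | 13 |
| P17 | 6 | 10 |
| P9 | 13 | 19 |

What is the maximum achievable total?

Rank by margin per min: P30 16 > P9 13 > P12 11 > P17 6.
P30 takes 18 to reach its cap of 18 → 31 left.
P9: +19 to 19 (cap) → 12 left.
P12 has room for 13 but only 12 remain, so it gets 12.
Total = 16×18 + 11×12 + 13×19 = 667.

667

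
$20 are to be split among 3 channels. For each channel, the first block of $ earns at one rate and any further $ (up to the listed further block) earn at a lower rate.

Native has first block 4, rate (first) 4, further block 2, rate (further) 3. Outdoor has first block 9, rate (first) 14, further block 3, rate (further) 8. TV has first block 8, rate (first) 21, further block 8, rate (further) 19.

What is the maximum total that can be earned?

Rank every tier by rate: TV/first 21 > TV/second 19 > Outdoor/first 14 > Outdoor/second 8 > Native/first 4 > Native/second 3.
TV/first (21): +8 — 12 left.
Fill TV second block (8 at 19) — 4 left.
Outdoor/first: +4 of 9 at 14; pool empty.
Total = 21×8 + 19×8 + 14×4 = 376.

376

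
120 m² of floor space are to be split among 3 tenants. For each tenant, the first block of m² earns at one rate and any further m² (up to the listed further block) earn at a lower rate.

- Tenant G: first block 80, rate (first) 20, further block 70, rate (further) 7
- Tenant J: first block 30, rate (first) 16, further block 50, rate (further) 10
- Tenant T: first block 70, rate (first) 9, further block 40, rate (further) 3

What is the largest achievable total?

Rank every tier by rate: Tenant G/T1 20 > Tenant J/T1 16 > Tenant J/T2 10 > Tenant T/T1 9 > Tenant G/T2 7 > Tenant T/T2 3.
Fill Tenant G T1 block (80 at 20) ; 40 left.
Tenant J T1 at 16: fill all 30 ; 10 left.
10 remain; put them into Tenant J T2 at 10.
Total = 20×80 + 16×30 + 10×10 = 2180.

2180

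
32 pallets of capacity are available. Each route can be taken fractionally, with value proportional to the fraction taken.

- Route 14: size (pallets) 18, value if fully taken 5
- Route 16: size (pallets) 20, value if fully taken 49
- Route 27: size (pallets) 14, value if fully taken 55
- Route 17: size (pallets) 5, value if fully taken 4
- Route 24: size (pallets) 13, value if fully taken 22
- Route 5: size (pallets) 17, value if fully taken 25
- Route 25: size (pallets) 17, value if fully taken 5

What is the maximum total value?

Best value per unit of size first: Route 27 55/14≈3.93, Route 16 49/20≈2.45, Route 24 22/13≈1.69, Route 5 25/17≈1.47, Route 17 4/5≈0.8, Route 25 5/17≈0.294, Route 14 5/18≈0.278.
Route 27: take in full, 14 pallets for value 55 → 18 left.
Only 18 pallets remain; take 18/20 of Route 16 for value 49×18/20 = 44.1.
Total value = 99.1.

99.1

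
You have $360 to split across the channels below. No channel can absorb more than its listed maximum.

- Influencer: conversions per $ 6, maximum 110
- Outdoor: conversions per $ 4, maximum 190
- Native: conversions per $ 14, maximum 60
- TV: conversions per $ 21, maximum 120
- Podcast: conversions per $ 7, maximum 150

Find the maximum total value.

Rank by conversions per $: TV 21 > Native 14 > Podcast 7 > Influencer 6 > Outdoor 4.
Give TV 120 to hit its cap of 120 → 240 left.
Give Native 60 to hit its cap of 60 → 180 left.
Podcast: +150 to 150 (cap) → 30 left.
Influencer has room for 110 but only 30 remain, so it gets 30.
Total = 6×30 + 14×60 + 21×120 + 7×150 = 4590.

4590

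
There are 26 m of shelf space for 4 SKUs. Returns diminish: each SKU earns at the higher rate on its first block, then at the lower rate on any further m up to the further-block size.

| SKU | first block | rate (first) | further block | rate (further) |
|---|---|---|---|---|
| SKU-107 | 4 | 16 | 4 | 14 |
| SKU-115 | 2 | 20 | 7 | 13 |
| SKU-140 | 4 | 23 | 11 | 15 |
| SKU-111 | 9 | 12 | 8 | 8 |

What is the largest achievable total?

Order all 8 blocks by rate: SKU-140/first 23 > SKU-115/first 20 > SKU-107/first 16 > SKU-140/second 15 > SKU-107/second 14 > SKU-115/second 13 > SKU-111/first 12 > SKU-111/second 8.
SKU-140 first at 23: fill all 4 — 22 left.
SKU-115/first (20): +2 — 20 left.
SKU-107/first (16): +4 — 16 left.
Fill SKU-140 second block (11 at 15) — 5 left.
SKU-107/second (14): +4 — 1 left.
SKU-115/second: +1 of 7 at 13; pool empty.
Total = 23×4 + 20×2 + 16×4 + 15×11 + 14×4 + 13×1 = 430.

430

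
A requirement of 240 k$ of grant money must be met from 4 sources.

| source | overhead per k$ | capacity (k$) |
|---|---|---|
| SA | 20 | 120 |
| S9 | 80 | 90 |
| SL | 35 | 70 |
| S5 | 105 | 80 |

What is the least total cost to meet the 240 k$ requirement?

8850

Cheapest first:
SA (20): use full 120 → 120 k$ to go.
SL (35): use full 70 → 50 k$ to go.
S9 (80): take the remaining 50 → done.
S5: unused.
Cost = 120×20 + 70×35 + 50×80 = 8850.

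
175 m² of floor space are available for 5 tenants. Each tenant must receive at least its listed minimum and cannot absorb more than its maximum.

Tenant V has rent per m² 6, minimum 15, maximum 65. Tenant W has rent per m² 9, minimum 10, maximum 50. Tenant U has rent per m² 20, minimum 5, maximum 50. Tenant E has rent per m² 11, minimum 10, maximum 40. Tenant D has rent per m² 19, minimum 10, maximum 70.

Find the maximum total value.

2840

Meeting every minimum uses 15+10+5+10+10 = 50 m², leaving 125.
Order the tenants by rent per m²: Tenant U 20 > Tenant D 19 > Tenant E 11 > Tenant W 9 > Tenant V 6.
Tenant U takes 45 more to reach its cap of 50 ; 80 left.
Tenant D takes 60 more to reach its cap of 70 ; 20 left.
Only 20 left; Tenant E takes them to reach 30.
Total = 6×15 + 9×10 + 20×50 + 11×30 + 19×70 = 2840.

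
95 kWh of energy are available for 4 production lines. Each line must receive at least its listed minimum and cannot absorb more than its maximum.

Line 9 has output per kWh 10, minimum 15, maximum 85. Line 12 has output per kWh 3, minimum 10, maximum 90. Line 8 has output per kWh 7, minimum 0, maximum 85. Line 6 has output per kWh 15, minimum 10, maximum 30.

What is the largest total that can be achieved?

1030

Meeting every minimum uses 15+10+0+10 = 35 kWh, leaving 60.
Rank by output per kWh: Line 6 15 > Line 9 10 > Line 8 7 > Line 12 3.
Line 6: +20 to 30 (cap) ; 40 left.
Line 9: +40 (room for 70) → 55. Pool exhausted.
Total = 10×55 + 3×10 + 15×30 = 1030.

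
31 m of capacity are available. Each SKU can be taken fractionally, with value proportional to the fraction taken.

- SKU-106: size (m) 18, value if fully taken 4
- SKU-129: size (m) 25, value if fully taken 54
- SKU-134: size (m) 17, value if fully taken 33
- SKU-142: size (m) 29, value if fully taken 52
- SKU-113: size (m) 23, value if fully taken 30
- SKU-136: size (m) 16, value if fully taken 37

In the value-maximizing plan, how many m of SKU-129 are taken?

Best value per unit of size first: SKU-136 37/16≈2.31, SKU-129 54/25≈2.16, SKU-134 33/17≈1.94, SKU-142 52/29≈1.79, SKU-113 30/23≈1.3, SKU-106 4/18≈0.222.
SKU-136: take in full, 16 m for value 37 — 15 left.
Only 15 m remain; take 15/25 of SKU-129 for value 54×15/25 = 32.4.

15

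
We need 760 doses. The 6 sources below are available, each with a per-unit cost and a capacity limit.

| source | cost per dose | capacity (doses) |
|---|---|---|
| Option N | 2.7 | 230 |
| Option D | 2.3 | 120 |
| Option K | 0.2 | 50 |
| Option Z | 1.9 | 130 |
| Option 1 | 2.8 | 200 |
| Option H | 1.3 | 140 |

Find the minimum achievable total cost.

Fill from the cheapest source first.
Option K (0.2): use full 50 ; 710 doses to go.
Option H (1.3): use full 140 ; 570 doses to go.
Option Z (1.9): use full 130 ; 440 doses to go.
Option D at 2.3: take all 120 doses ; 320 still needed.
Option N at 2.7: take all 230 doses ; 90 still needed.
Option 1 (2.8): take the remaining 90 ; done.
Cost = 50×0.2 + 140×1.3 + 130×1.9 + 120×2.3 + 230×2.7 + 90×2.8 = 1588.

1588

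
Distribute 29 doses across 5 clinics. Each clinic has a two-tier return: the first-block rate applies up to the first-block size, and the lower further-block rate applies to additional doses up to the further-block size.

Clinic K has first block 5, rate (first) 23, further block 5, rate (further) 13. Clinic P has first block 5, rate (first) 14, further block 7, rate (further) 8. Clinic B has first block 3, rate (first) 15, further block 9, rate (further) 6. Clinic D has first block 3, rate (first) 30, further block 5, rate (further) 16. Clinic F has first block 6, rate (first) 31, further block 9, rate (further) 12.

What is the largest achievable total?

612

Rank every tier by rate: Clinic F/first 31 > Clinic D/first 30 > Clinic K/first 23 > Clinic D/second 16 > Clinic B/first 15 > Clinic P/first 14 > Clinic K/second 13 > Clinic F/second 12 > Clinic P/second 8 > Clinic B/second 6.
Fill Clinic F first block (6 at 31) — 23 left.
Fill Clinic D first block (3 at 30) — 20 left.
Clinic K first at 23: fill all 5 — 15 left.
Fill Clinic D second block (5 at 16) — 10 left.
Clinic B/first (15): +3 — 7 left.
Clinic P/first (14): +5 — 2 left.
Clinic K/second: +2 of 5 at 13; pool empty.
Total = 31×6 + 30×3 + 23×5 + 16×5 + 15×3 + 14×5 + 13×2 = 612.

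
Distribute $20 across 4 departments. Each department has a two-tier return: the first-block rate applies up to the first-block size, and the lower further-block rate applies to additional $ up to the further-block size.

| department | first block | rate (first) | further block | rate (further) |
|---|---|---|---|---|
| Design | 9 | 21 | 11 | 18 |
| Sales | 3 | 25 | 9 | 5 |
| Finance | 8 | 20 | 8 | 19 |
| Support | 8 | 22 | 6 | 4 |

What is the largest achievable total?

Rank every tier by rate: Sales/tier1 25 > Support/tier1 22 > Design/tier1 21 > Finance/tier1 20 > Finance/tier2 19 > Design/tier2 18 > Sales/tier2 5 > Support/tier2 4.
Fill Sales tier1 block (3 at 25) — 17 left.
Support tier1 at 22: fill all 8 — 9 left.
Fill Design tier1 block (9 at 21) — 0 left.
Total = 25×3 + 22×8 + 21×9 = 440.

440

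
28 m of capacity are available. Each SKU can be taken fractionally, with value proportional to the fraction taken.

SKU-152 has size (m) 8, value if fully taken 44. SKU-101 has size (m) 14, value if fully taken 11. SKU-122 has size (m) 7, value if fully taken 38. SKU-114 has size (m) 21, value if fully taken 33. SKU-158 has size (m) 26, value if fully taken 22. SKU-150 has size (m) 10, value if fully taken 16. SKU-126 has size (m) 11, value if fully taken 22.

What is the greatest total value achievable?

Sort by value density: SKU-152 44/8≈5.5, SKU-122 38/7≈5.43, SKU-126 22/11≈2, SKU-150 16/10≈1.6, SKU-114 33/21≈1.57, SKU-158 22/26≈0.846, SKU-101 11/14≈0.786.
All 8 m of SKU-152 fit (value 44) → 20 remain.
All 7 m of SKU-122 fit (value 38) → 13 remain.
Take all of SKU-126 (11 m, value 22) → 2 m left.
Fill the last 2 m with part of SKU-150: 2/10 of it earns 3.2.
Total value = 107.2.

107.2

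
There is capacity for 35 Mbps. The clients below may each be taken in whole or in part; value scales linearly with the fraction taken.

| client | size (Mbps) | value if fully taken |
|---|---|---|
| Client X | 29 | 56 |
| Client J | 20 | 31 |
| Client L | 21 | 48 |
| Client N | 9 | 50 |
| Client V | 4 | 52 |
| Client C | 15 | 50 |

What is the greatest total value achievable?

168

Rank by value-to-size ratio: Client V 52/4≈13, Client N 50/9≈5.56, Client C 50/15≈3.33, Client L 48/21≈2.29, Client X 56/29≈1.93, Client J 31/20≈1.55.
Take all of Client V (4 Mbps, value 52) — 31 Mbps left.
Take all of Client N (9 Mbps, value 50) — 22 Mbps left.
All 15 Mbps of Client C fit (value 50) — 7 remain.
Only 7 Mbps remain; take 7/21 of Client L for value 48×7/21 = 16.
Total value = 168.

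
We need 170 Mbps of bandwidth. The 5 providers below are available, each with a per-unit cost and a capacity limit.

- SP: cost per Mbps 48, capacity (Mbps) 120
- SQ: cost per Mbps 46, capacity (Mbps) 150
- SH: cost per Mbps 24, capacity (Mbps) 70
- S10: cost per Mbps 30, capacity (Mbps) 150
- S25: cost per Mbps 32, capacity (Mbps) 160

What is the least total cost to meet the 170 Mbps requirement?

4680

Use providers in increasing cost order.
SH (24): use full 70 → 100 Mbps to go.
S10 (30): take the remaining 100 → done.
S25, SQ, SP: unused.
Cost = 70×24 + 100×30 = 4680.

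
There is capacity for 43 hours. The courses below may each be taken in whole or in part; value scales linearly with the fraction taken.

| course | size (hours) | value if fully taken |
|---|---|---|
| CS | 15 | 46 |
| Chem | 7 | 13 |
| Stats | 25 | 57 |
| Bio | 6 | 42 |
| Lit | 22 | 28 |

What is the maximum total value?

Sort by value density: Bio 42/6≈7, CS 46/15≈3.07, Stats 57/25≈2.28, Chem 13/7≈1.86, Lit 28/22≈1.27.
All 6 hours of Bio fit (value 42) — 37 remain.
CS: take in full, 15 hours for value 46 — 22 left.
22 hours left: a 22/25 share of Stats gives 57×22/25 = 50.16.
Total value = 138.16.

138.16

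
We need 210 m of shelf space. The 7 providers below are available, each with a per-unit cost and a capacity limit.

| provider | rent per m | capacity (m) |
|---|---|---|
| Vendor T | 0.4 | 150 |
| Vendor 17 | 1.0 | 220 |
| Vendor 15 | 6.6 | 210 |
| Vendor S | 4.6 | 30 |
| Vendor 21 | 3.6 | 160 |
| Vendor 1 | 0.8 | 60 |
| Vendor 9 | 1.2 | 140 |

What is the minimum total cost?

Fill from the cheapest provider first.
Vendor T at 0.4: take all 150 m ; 60 still needed.
Vendor 1 at 0.8: take all 60 m ; 0 still needed.
Vendor 17, Vendor 9, Vendor 21, Vendor S, Vendor 15: unused.
Cost = 150×0.4 + 60×0.8 = 108.

108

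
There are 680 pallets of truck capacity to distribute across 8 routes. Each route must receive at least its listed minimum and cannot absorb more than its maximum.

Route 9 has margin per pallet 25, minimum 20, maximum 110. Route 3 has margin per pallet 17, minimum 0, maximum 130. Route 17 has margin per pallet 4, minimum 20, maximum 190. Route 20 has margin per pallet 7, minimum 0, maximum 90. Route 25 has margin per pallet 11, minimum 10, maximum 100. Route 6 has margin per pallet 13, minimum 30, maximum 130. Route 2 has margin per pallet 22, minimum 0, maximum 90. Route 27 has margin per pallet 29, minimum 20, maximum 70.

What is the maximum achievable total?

12050

Meeting every minimum uses 20+0+20+0+10+30+0+20 = 100 pallets, leaving 580.
Order the routes by margin per pallet: Route 27 29 > Route 9 25 > Route 2 22 > Route 3 17 > Route 6 13 > Route 25 11 > Route 20 7 > Route 17 4.
Route 27: +50 to 70 (cap) — 530 left.
Route 9: +90 to 110 (cap) — 440 left.
Route 2 takes 90 more to reach its cap of 90 — 350 left.
Route 3: +130 to 130 (cap) — 220 left.
Route 6 takes 100 more to reach its cap of 130 — 120 left.
Route 25 takes 90 more to reach its cap of 100 — 30 left.
Only 30 left; Route 20 takes them to reach 30.
Total = 25×110 + 17×130 + 4×20 + 7×30 + 11×100 + 13×130 + 22×90 + 29×70 = 12050.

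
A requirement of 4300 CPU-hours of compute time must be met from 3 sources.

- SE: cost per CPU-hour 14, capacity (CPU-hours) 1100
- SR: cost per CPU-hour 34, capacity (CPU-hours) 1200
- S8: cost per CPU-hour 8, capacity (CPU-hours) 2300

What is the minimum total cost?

Use sources in increasing cost order.
S8 (8): use full 2300 — 2000 CPU-hours to go.
SE at 14: take all 1100 CPU-hours — 900 still needed.
SR at 34: take 900 of its 1200 — requirement met.
Cost = 2300×8 + 1100×14 + 900×34 = 64400.

64400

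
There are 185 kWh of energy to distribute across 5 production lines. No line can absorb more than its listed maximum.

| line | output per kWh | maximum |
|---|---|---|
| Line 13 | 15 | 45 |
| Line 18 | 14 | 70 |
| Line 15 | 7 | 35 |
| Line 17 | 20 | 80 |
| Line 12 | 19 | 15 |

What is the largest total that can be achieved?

3190

Order the production lines by output per kWh: Line 17 20 > Line 12 19 > Line 13 15 > Line 18 14 > Line 15 7.
Give Line 17 80 to hit its cap of 80 ; 105 left.
Line 12: +15 to 15 (cap) ; 90 left.
Line 13 takes 45 to reach its cap of 45 ; 45 left.
Line 18 has room for 70 but only 45 remain, so it gets 45.
Total = 15×45 + 14×45 + 20×80 + 19×15 = 3190.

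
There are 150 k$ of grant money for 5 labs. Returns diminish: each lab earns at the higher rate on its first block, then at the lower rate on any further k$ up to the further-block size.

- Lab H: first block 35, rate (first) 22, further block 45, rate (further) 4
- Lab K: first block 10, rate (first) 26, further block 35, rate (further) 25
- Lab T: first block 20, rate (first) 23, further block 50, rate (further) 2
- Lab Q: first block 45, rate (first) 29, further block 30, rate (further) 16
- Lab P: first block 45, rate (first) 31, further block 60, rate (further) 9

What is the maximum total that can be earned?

4180

Rank every tier by rate: Lab P/T1 31 > Lab Q/T1 29 > Lab K/T1 26 > Lab K/T2 25 > Lab T/T1 23 > Lab H/T1 22 > Lab Q/T2 16 > Lab P/T2 9 > Lab H/T2 4 > Lab T/T2 2.
Lab P/T1 (31): +45 — 105 left.
Lab Q T1 at 29: fill all 45 — 60 left.
Fill Lab K T1 block (10 at 26) — 50 left.
Lab K/T2 (25): +35 — 15 left.
Lab T/T1: +15 of 20 at 23; pool empty.
Total = 31×45 + 29×45 + 26×10 + 25×35 + 23×15 = 4180.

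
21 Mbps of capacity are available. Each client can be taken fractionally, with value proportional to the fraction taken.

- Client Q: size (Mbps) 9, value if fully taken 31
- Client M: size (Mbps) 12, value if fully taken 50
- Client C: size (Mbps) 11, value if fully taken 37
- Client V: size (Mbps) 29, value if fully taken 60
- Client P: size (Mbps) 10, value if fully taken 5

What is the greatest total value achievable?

Sort by value density: Client M 50/12≈4.17, Client Q 31/9≈3.44, Client C 37/11≈3.36, Client V 60/29≈2.07, Client P 5/10≈0.5.
All 12 Mbps of Client M fit (value 50) → 9 remain.
All 9 Mbps of Client Q fit (value 31) → 0 remain.
Total value = 81.

81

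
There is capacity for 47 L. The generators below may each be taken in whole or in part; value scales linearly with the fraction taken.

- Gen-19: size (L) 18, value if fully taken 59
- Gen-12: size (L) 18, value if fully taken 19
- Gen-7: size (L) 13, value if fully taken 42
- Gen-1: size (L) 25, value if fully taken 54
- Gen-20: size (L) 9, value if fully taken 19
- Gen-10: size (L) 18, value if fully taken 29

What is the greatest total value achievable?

135.56

Sort by value density: Gen-19 59/18≈3.28, Gen-7 42/13≈3.23, Gen-1 54/25≈2.16, Gen-20 19/9≈2.11, Gen-10 29/18≈1.61, Gen-12 19/18≈1.06.
Gen-19: take in full, 18 L for value 59 — 29 left.
Gen-7: take in full, 13 L for value 42 — 16 left.
Only 16 L remain; take 16/25 of Gen-1 for value 54×16/25 = 34.56.
Total value = 135.56.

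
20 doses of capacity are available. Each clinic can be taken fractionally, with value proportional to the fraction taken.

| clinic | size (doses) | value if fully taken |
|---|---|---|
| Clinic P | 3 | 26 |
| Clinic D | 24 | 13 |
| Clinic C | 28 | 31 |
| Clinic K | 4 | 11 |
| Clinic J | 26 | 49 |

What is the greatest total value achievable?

61.5

Rank by value-to-size ratio: Clinic P 26/3≈8.67, Clinic K 11/4≈2.75, Clinic J 49/26≈1.88, Clinic C 31/28≈1.11, Clinic D 13/24≈0.542.
Clinic P: take in full, 3 doses for value 26 ; 17 left.
Clinic K: take in full, 4 doses for value 11 ; 13 left.
Fill the last 13 doses with part of Clinic J: 13/26 of it earns 24.5.
Total value = 61.5.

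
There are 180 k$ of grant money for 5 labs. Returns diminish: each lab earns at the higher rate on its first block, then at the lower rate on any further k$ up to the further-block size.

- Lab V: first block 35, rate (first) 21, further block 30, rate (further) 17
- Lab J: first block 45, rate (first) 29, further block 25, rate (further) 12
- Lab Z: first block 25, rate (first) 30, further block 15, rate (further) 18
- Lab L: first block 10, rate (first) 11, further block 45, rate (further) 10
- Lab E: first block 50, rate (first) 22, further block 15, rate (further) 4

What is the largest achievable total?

Order all 10 blocks by rate: Lab Z/first 30 > Lab J/first 29 > Lab E/first 22 > Lab V/first 21 > Lab Z/second 18 > Lab V/second 17 > Lab J/second 12 > Lab L/first 11 > Lab L/second 10 > Lab E/second 4.
Lab Z/first (30): +25 → 155 left.
Lab J/first (29): +45 → 110 left.
Lab E first at 22: fill all 50 → 60 left.
Lab V first at 21: fill all 35 → 25 left.
Fill Lab Z second block (15 at 18) → 10 left.
Lab V/second: +10 of 30 at 17; pool empty.
Total = 30×25 + 29×45 + 22×50 + 21×35 + 18×15 + 17×10 = 4330.

4330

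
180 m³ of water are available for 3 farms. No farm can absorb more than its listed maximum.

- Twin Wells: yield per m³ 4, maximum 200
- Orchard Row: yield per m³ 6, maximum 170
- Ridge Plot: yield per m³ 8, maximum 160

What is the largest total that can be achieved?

Order the farms by yield per m³: Ridge Plot 8 > Orchard Row 6 > Twin Wells 4.
Ridge Plot takes 160 to reach its cap of 160 — 20 left.
Orchard Row: +20 (room for 170) → 20. Pool exhausted.
Total = 6×20 + 8×160 = 1400.

1400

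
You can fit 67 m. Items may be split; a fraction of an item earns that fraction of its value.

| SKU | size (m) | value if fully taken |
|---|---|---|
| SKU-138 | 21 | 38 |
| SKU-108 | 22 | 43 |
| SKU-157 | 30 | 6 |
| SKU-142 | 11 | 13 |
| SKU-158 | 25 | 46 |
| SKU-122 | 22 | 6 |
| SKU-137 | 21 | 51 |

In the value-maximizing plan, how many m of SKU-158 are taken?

Sort by value density: SKU-137 51/21≈2.43, SKU-108 43/22≈1.95, SKU-158 46/25≈1.84, SKU-138 38/21≈1.81, SKU-142 13/11≈1.18, SKU-122 6/22≈0.273, SKU-157 6/30≈0.2.
Take all of SKU-137 (21 m, value 51) → 46 m left.
SKU-108: take in full, 22 m for value 43 → 24 left.
Only 24 m remain; take 24/25 of SKU-158 for value 46×24/25 = 44.16.

24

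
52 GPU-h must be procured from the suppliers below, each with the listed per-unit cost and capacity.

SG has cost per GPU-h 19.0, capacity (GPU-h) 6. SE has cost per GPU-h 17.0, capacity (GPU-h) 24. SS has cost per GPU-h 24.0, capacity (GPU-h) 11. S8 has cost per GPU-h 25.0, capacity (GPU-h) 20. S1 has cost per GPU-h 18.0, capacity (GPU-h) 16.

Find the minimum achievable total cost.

954

Cheapest first:
Take 24 from SE at 17.0 → need 28 more.
Take 16 from S1 at 18.0 → need 12 more.
Take 6 from SG at 19.0 → need 6 more.
SS (24.0): take the remaining 6 → done.
S8: unused.
Cost = 24×17.0 + 16×18.0 + 6×19.0 + 6×24.0 = 954.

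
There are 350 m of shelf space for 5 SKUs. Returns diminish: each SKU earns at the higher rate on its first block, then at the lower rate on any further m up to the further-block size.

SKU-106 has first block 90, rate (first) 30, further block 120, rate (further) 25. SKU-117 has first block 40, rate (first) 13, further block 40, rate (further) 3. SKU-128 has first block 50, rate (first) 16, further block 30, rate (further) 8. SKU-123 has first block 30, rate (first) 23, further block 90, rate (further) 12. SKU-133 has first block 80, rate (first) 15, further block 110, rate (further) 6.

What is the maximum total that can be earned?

Rank every tier by rate: SKU-106/T1 30 > SKU-106/T2 25 > SKU-123/T1 23 > SKU-128/T1 16 > SKU-133/T1 15 > SKU-117/T1 13 > SKU-123/T2 12 > SKU-128/T2 8 > SKU-133/T2 6 > SKU-117/T2 3.
SKU-106/T1 (30): +90 → 260 left.
SKU-106 T2 at 25: fill all 120 → 140 left.
SKU-123 T1 at 23: fill all 30 → 110 left.
Fill SKU-128 T1 block (50 at 16) → 60 left.
SKU-133 T1 at 15: only 60 left, fill 60.
Total = 30×90 + 25×120 + 23×30 + 16×50 + 15×60 = 8090.

8090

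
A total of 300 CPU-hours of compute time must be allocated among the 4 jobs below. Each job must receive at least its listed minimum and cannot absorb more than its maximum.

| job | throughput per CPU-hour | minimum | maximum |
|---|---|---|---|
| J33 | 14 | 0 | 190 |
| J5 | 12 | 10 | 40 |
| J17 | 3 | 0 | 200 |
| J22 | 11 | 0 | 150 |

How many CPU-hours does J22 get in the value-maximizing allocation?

70

Meeting every minimum uses 0+10+0+0 = 10 CPU-hours, leaving 290.
Highest throughput per CPU-hour first: J33 14 > J5 12 > J22 11 > J17 3.
J33 takes 190 more to reach its cap of 190 — 100 left.
J5 takes 30 more to reach its cap of 40 — 70 left.
J22: +70 (room for 150) → 70. Pool exhausted.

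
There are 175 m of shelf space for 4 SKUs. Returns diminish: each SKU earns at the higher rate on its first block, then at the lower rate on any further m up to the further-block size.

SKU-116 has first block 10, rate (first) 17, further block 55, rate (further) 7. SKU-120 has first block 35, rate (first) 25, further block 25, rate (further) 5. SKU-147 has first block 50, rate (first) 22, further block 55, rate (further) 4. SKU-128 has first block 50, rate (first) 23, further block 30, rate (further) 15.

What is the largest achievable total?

Treat each block as its own option and order by rate: SKU-120/T1 25 > SKU-128/T1 23 > SKU-147/T1 22 > SKU-116/T1 17 > SKU-128/T2 15 > SKU-116/T2 7 > SKU-120/T2 5 > SKU-147/T2 4.
Fill SKU-120 T1 block (35 at 25) — 140 left.
Fill SKU-128 T1 block (50 at 23) — 90 left.
SKU-147/T1 (22): +50 — 40 left.
SKU-116/T1 (17): +10 — 30 left.
Fill SKU-128 T2 block (30 at 15) — 0 left.
Total = 25×35 + 23×50 + 22×50 + 17×10 + 15×30 = 3745.

3745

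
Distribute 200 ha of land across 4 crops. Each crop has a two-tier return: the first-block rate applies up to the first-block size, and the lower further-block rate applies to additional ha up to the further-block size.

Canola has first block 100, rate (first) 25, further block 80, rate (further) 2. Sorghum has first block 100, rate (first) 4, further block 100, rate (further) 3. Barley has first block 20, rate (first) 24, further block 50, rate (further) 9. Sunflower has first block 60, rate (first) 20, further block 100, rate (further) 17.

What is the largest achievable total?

4520

Rank every tier by rate: Canola/first 25 > Barley/first 24 > Sunflower/first 20 > Sunflower/second 17 > Barley/second 9 > Sorghum/first 4 > Sorghum/second 3 > Canola/second 2.
Fill Canola first block (100 at 25) — 100 left.
Barley first at 24: fill all 20 — 80 left.
Fill Sunflower first block (60 at 20) — 20 left.
Sunflower second at 17: only 20 left, fill 20.
Total = 25×100 + 24×20 + 20×60 + 17×20 = 4520.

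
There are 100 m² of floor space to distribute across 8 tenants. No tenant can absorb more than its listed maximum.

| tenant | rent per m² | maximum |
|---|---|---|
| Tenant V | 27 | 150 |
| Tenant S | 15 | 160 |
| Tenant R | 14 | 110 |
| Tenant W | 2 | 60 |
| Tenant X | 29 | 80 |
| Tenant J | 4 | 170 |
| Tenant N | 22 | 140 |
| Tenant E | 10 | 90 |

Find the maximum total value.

Rank by rent per m²: Tenant X 29 > Tenant V 27 > Tenant N 22 > Tenant S 15 > Tenant R 14 > Tenant E 10 > Tenant J 4 > Tenant W 2.
Give Tenant X 80 to hit its cap of 80 → 20 left.
Tenant V: +20 (room for 150) → 20. Pool exhausted.
Total = 27×20 + 29×80 = 2860.

2860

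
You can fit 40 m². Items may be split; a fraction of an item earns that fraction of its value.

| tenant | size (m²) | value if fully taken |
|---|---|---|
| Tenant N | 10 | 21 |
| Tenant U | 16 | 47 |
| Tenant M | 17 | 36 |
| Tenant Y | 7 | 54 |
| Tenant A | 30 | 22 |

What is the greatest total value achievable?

Rank by value-to-size ratio: Tenant Y 54/7≈7.71, Tenant U 47/16≈2.94, Tenant M 36/17≈2.12, Tenant N 21/10≈2.1, Tenant A 22/30≈0.733.
Take all of Tenant Y (7 m², value 54) ; 33 m² left.
Tenant U: take in full, 16 m² for value 47 ; 17 left.
Take all of Tenant M (17 m², value 36) ; 0 m² left.
Total value = 137.

137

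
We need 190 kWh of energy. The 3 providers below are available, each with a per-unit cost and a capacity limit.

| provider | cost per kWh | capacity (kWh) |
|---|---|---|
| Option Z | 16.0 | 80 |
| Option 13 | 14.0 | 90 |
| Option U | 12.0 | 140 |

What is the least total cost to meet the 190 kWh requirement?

Fill from the cheapest provider first.
Option U (12.0): use full 140 — 50 kWh to go.
Option 13 at 14.0: take 50 of its 90 — requirement met.
Option Z: unused.
Cost = 140×12.0 + 50×14.0 = 2380.

2380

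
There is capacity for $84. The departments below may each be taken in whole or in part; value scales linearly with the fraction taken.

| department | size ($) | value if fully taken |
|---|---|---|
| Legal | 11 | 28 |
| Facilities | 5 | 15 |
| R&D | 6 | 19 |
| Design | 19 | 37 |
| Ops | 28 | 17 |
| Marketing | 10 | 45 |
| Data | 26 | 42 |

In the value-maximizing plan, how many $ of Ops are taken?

7

Sort by value density: Marketing 45/10≈4.5, R&D 19/6≈3.17, Facilities 15/5≈3, Legal 28/11≈2.55, Design 37/19≈1.95, Data 42/26≈1.62, Ops 17/28≈0.607.
Take all of Marketing (10 $, value 45) → 74 $ left.
Take all of R&D (6 $, value 19) → 68 $ left.
Take all of Facilities (5 $, value 15) → 63 $ left.
All 11 $ of Legal fit (value 28) → 52 remain.
All 19 $ of Design fit (value 37) → 33 remain.
All 26 $ of Data fit (value 42) → 7 remain.
Only 7 $ remain; take 7/28 of Ops for value 17×7/28 = 4.25.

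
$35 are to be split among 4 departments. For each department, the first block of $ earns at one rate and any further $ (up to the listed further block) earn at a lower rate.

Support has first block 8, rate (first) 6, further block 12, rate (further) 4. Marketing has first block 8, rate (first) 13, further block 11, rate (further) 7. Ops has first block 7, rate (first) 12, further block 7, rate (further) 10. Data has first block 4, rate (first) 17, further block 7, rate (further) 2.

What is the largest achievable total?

Treat each block as its own option and order by rate: Data/tier1 17 > Marketing/tier1 13 > Ops/tier1 12 > Ops/tier2 10 > Marketing/tier2 7 > Support/tier1 6 > Support/tier2 4 > Data/tier2 2.
Data/tier1 (17): +4 — 31 left.
Marketing tier1 at 13: fill all 8 — 23 left.
Ops tier1 at 12: fill all 7 — 16 left.
Fill Ops tier2 block (7 at 10) — 9 left.
Marketing/tier2: +9 of 11 at 7; pool empty.
Total = 17×4 + 13×8 + 12×7 + 10×7 + 7×9 = 389.

389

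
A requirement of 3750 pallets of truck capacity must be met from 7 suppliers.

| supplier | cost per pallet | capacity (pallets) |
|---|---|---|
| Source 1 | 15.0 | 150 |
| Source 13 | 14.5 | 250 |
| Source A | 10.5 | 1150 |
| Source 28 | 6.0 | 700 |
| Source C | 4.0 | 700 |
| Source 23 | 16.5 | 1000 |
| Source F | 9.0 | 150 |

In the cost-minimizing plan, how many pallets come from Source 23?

Fill from the cheapest supplier first.
Take 700 from Source C at 4.0 → need 3050 more.
Source 28 at 6.0: take all 700 pallets → 2350 still needed.
Take 150 from Source F at 9.0 → need 2200 more.
Take 1150 from Source A at 10.5 → need 1050 more.
Source 13 (14.5): use full 250 → 800 pallets to go.
Take 150 from Source 1 at 15.0 → need 650 more.
Source 23 at 16.5: take 650 of its 1000 → requirement met.

650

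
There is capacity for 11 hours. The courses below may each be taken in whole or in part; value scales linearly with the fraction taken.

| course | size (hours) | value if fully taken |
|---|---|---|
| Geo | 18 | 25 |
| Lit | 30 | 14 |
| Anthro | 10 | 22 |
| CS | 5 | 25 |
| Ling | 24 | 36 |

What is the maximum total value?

Rank by value-to-size ratio: CS 25/5≈5, Anthro 22/10≈2.2, Ling 36/24≈1.5, Geo 25/18≈1.39, Lit 14/30≈0.467.
Take all of CS (5 hours, value 25) ; 6 hours left.
Only 6 hours remain; take 6/10 of Anthro for value 22×6/10 = 13.2.
Total value = 38.2.

38.2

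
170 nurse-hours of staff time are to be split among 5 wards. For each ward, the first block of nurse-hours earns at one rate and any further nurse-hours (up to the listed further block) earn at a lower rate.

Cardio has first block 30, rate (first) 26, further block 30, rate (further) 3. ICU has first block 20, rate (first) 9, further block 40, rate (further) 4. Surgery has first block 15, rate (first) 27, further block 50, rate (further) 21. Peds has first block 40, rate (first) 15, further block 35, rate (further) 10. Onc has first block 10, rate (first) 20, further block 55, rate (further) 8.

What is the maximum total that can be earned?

3285

Order all 10 blocks by rate: Surgery/first 27 > Cardio/first 26 > Surgery/second 21 > Onc/first 20 > Peds/first 15 > Peds/second 10 > ICU/first 9 > Onc/second 8 > ICU/second 4 > Cardio/second 3.
Surgery first at 27: fill all 15 — 155 left.
Cardio/first (26): +30 — 125 left.
Fill Surgery second block (50 at 21) — 75 left.
Onc/first (20): +10 — 65 left.
Peds/first (15): +40 — 25 left.
25 remain; put them into Peds second at 10.
Total = 27×15 + 26×30 + 21×50 + 20×10 + 15×40 + 10×25 = 3285.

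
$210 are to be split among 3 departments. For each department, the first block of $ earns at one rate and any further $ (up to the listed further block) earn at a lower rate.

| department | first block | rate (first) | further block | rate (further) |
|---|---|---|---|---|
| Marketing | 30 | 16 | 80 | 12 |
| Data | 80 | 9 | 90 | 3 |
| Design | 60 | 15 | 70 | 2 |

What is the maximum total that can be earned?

Rank every tier by rate: Marketing/tier1 16 > Design/tier1 15 > Marketing/tier2 12 > Data/tier1 9 > Data/tier2 3 > Design/tier2 2.
Fill Marketing tier1 block (30 at 16) → 180 left.
Design/tier1 (15): +60 → 120 left.
Fill Marketing tier2 block (80 at 12) → 40 left.
40 remain; put them into Data tier1 at 9.
Total = 16×30 + 15×60 + 12×80 + 9×40 = 2700.

2700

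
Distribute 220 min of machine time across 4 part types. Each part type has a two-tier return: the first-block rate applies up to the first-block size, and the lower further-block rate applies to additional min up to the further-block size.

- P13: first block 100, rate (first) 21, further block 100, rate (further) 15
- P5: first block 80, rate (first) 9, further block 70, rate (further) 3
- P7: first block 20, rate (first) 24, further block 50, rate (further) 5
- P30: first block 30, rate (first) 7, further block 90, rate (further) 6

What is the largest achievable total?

4080

Rank every tier by rate: P7/tier1 24 > P13/tier1 21 > P13/tier2 15 > P5/tier1 9 > P30/tier1 7 > P30/tier2 6 > P7/tier2 5 > P5/tier2 3.
P7/tier1 (24): +20 ; 200 left.
Fill P13 tier1 block (100 at 21) ; 100 left.
P13 tier2 at 15: fill all 100 ; 0 left.
Total = 24×20 + 21×100 + 15×100 = 4080.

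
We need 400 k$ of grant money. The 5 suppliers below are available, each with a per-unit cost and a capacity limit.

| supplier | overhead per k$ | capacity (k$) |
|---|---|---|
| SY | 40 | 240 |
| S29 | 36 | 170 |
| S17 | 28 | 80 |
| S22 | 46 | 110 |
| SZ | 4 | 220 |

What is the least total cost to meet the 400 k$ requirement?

6720

Use suppliers in increasing cost order.
SZ (4): use full 220 — 180 k$ to go.
S17 at 28: take all 80 k$ — 100 still needed.
S29 at 36: take 100 of its 170 — requirement met.
SY, S22: unused.
Cost = 220×4 + 80×28 + 100×36 = 6720.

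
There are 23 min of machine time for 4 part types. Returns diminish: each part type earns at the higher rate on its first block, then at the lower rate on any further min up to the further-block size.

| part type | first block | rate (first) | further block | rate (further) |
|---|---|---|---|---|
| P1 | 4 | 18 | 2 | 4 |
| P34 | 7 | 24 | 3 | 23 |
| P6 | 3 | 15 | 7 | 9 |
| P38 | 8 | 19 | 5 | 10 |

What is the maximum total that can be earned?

476

Rank every tier by rate: P34/T1 24 > P34/T2 23 > P38/T1 19 > P1/T1 18 > P6/T1 15 > P38/T2 10 > P6/T2 9 > P1/T2 4.
Fill P34 T1 block (7 at 24) → 16 left.
P34/T2 (23): +3 → 13 left.
P38/T1 (19): +8 → 5 left.
Fill P1 T1 block (4 at 18) → 1 left.
1 remain; put them into P6 T1 at 15.
Total = 24×7 + 23×3 + 19×8 + 18×4 + 15×1 = 476.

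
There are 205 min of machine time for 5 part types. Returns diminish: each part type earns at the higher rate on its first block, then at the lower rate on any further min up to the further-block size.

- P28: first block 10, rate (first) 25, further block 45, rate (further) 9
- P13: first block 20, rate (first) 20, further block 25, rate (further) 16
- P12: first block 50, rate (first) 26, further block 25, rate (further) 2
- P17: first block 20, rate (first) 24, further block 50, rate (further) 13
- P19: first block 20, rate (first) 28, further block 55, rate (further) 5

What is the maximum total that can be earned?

4130

Order all 10 blocks by rate: P19/tier1 28 > P12/tier1 26 > P28/tier1 25 > P17/tier1 24 > P13/tier1 20 > P13/tier2 16 > P17/tier2 13 > P28/tier2 9 > P19/tier2 5 > P12/tier2 2.
P19/tier1 (28): +20 → 185 left.
P12/tier1 (26): +50 → 135 left.
P28/tier1 (25): +10 → 125 left.
P17 tier1 at 24: fill all 20 → 105 left.
P13/tier1 (20): +20 → 85 left.
P13 tier2 at 16: fill all 25 → 60 left.
P17 tier2 at 13: fill all 50 → 10 left.
P28 tier2 at 9: only 10 left, fill 10.
Total = 28×20 + 26×50 + 25×10 + 24×20 + 20×20 + 16×25 + 13×50 + 9×10 = 4130.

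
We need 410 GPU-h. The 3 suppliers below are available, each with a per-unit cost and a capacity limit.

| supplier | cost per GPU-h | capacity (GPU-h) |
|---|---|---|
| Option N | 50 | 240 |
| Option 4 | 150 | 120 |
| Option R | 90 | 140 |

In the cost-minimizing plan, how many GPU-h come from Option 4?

Use suppliers in increasing cost order.
Option N (50): use full 240 — 170 GPU-h to go.
Option R at 90: take all 140 GPU-h — 30 still needed.
Option 4 (150): take the remaining 30 — done.

30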